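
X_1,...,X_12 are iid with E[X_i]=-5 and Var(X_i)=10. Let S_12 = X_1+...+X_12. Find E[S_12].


E[S_n] = n*E[X_1] = 12*-5 = -60

-60


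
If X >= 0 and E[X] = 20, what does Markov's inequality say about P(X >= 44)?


Markov: P(X >= a) <= E[X]/a
P(X >= 44) <= 20/44 = 5/11

5/11


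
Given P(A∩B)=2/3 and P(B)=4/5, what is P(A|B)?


P(A|B) = P(A∩B)/P(B) = (20/30)/(24/30) = 20/24 = 5/6

5/6


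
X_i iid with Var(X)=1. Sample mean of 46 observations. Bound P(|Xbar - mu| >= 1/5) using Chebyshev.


Var(Xbar) = Var(X)/n = 1/46
Chebyshev: P(|Xbar-mu| >= 1/5) <= Var(Xbar)/(1/5)^2 = (1/46)/(1/25) = 25/46

25/46


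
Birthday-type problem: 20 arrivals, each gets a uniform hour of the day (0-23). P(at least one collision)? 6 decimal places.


P(all different) = prod((24-i)/24 for i=0..19) = 0.000006
P(at least one match) = 1 - 0.000006 = 0.999994

0.999994


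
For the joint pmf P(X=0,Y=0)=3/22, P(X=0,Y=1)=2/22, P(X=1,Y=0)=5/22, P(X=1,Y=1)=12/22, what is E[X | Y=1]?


P(Y=1) = 14/22
E[X|Y=1] = (0*2 + 1*12)/14 = 12/14 = 6/7

6/7


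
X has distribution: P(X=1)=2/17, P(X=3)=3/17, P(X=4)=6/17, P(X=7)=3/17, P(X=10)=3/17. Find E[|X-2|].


E[|X-2|] = sum(g(x)*P(x))
= 1*2/17 + 1*3/17 + 2*6/17 + 5*3/17 + 8*3/17
= 56/17

56/17


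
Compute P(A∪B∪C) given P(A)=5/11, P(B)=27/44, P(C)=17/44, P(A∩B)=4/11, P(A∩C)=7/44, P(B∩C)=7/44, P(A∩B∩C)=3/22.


P(A∪B∪C) = P(A)+P(B)+P(C) - P(AB)-P(AC)-P(BC) + P(ABC)
= 5/11+27/44+17/44 - 4/11-7/44-7/44 + 3/22
= 10/11

10/11


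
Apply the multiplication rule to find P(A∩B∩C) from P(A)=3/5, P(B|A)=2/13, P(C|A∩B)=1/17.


P(A∩B∩C) = P(A) * P(B|A) * P(C|A∩B)
= 3/5 * 2/13 * 1/17
= 6/65 * 1/17 = 6/1105

6/1105


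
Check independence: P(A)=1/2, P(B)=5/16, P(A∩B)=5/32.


P(A)*P(B) = 1/2*5/16 = 5/32
P(A∩B) = 5/32, which equals P(A)P(B), so independent

Yes, A and B are independent


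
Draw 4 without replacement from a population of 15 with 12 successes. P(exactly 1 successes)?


P(X=1) = C(12,1)*C(3,3) / C(15,4)
= 12*1 / 1365
= 12/1365 = 4/455

4/455


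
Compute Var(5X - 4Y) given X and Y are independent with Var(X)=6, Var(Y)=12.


Independence => Cov(X,Y)=0
Var(5X - 4Y) = 5^2*Var(X) + (-4)^2*Var(Y)
= 25*6 + 16*12 = 342

342


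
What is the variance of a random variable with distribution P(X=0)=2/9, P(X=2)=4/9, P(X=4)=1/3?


E[X] = 20/9, E[X^2] = 64/9
Var(X) = E[X^2] - (E[X])^2 = 64/9 - (20/9)^2 = 176/81

176/81


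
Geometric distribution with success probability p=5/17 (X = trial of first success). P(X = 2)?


P(X=2) = (1-p)^1 * p = (12/17)^1 * 5/17
= 12/17 * 5/17 = 60/289

60/289


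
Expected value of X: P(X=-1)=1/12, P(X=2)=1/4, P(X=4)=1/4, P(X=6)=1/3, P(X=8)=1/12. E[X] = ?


E[X] = sum(x * P(x))
= -1*1/12 + 2*1/4 + 4*1/4 + 6*1/3 + 8*1/12
= 49/12

49/12


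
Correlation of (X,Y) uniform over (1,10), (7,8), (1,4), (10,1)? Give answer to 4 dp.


Cov(X,Y) = -7.3125, Var(X) = 15.1875, Var(Y) = 12.1875
rho = Cov/(sqrt(VarX)*sqrt(VarY)) = -0.5375

-0.5375


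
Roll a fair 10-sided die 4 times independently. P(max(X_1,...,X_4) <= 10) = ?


P(max <= 10) = P(all X_i <= 10) = (P(X_1 <= 10))^4
= (10/10)^4 = 1^4 = 1

1


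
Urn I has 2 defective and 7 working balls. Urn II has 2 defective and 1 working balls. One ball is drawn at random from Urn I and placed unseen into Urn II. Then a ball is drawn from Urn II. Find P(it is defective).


P(transfer defective) = 2/9; P(transfer working) = 7/9
If defective transferred: Urn II has 3 defective of 4, so P(defective|defective moved) = 3/4
If working transferred: Urn II has 2 defective of 4, so P(defective|working moved) = 1/2
By total probability: P(defective) = 2/9*3/4 + 7/9*1/2 = 5/9

5/9


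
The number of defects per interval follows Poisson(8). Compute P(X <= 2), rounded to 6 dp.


P(X<=2) = e^(-8)*8^0/0! + e^(-8)*8^1/1! + e^(-8)*8^2/2!
≈ 0.0003354626 + 0.0026837010 + 0.0107348041
= 0.0137539677
≈ 0.013754

0.013754


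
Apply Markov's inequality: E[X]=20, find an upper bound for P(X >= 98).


Markov: P(X >= a) <= E[X]/a
P(X >= 98) <= 20/98 = 10/49

10/49


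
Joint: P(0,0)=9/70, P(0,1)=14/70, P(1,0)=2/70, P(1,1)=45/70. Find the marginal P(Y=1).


P(Y=1) = P(0,1)+P(1,1) = 14/70 + 45/70 = 59/70

59/70


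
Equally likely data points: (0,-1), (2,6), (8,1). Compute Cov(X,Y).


E[X]=10/3, E[Y]=2, E[XY]=20/3
Cov(X,Y) = E[XY] - E[X]E[Y] = 20/3 - 10/3*2 = 0

0


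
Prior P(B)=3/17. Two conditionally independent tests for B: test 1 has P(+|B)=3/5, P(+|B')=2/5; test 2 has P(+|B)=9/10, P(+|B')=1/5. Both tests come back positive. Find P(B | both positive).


After test 1: P(+) = 3/5*3/17 + 2/5*14/17 = 37/85
P(B|+) = (9/85)/(37/85) = 9/37
After test 2 (use post1 as new prior): P(+) = 9/10*9/37 + 1/5*28/37 = 137/370
P(B|+,+) = (81/370)/(137/370) = 81/137

81/137


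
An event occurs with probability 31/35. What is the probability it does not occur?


P(A') = 1 - P(A) = 1 - 31/35 = 4/35

4/35


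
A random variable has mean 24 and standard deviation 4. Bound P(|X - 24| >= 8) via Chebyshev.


k = 8/4 = 2
Chebyshev: P(|X-mu| >= k*sigma) <= 1/k^2 = 1/2^2 = 1/4

1/4


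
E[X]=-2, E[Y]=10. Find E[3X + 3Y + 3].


E[3X + 3Y + 3] = 3*E[X] + 3*E[Y] + 3
= (3)*(-2) + (3)*(10) + (3)
= -6 + 30 + 3 = 27

27


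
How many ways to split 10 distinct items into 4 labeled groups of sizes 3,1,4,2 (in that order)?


10! = 3628800
Denominator: 3!=6 * 1!=1 * 4!=24 * 2!=2
Coefficient = 3628800 / 288 = 12600

12600


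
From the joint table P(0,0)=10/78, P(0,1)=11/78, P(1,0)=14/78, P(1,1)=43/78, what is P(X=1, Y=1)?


Read from table: P(X=1, Y=1) = 43/78

43/78


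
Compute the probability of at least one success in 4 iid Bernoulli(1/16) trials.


P(at least one) = 1 - P(none)
P(none) = (1 - 1/16)^4 = (15/16)^4 = 50625/65536
P(at least one) = 1 - 50625/65536 = 14911/65536

14911/65536


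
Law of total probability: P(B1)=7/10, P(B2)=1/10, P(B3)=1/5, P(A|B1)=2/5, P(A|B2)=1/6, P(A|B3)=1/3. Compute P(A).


P(A) = P(A|B1)P(B1) + P(A|B2)P(B2) + P(A|B3)P(B3)
= 2/5*7/10 + 1/6*1/10 + 1/3*1/5
= 7/25 + 1/60 + 1/15 = 109/300

109/300


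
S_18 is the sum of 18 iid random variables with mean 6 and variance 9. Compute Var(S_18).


By independence, Var(S_n) = n*Var(X_1) = 18*9 = 162

162


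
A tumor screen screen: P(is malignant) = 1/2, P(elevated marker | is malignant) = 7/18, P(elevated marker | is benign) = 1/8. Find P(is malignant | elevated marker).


P(A) = P(A|B)P(B) + P(A|B')P(B') = 7/18*1/2 + 1/8*1/2 = 37/144
P(B|A) = P(A|B)P(B)/P(A) = (7/36)/(37/144) = 28/37

28/37


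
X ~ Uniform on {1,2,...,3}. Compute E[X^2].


E[X^2] = (1/3) * sum(x^2 for x=1..3)
= 14/3

14/3


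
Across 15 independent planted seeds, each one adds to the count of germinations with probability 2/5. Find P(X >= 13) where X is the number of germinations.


P(X>=13) = P(X=13) + P(X=14) + P(X=15)
= 1548288/6103515625 + 147456/6103515625 + 32768/30517578125
= 8511488/30517578125

8511488/30517578125


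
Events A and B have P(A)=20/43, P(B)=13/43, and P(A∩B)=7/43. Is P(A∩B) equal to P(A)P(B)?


P(A)*P(B) = 20/43*13/43 = 260/1849
P(A∩B) = 7/43 != 260/1849, so not independent

No, A and B are not independent


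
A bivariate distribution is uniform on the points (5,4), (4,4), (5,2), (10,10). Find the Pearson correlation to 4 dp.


Cov(X,Y) = 6.5000, Var(X) = 5.5000, Var(Y) = 9.0000
rho = Cov/(sqrt(VarX)*sqrt(VarY)) = 0.9239

0.9239


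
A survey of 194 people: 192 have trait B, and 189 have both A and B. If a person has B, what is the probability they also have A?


P(A|B) = P(A∩B)/P(B) = (189/194)/(192/194) = 189/192 = 63/64

63/64


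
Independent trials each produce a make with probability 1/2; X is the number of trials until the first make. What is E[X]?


For geometric (trials until first success), E[X] = 1/p = 1/(1/2) = 2

2


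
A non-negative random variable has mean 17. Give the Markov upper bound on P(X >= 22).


Markov: P(X >= a) <= E[X]/a
P(X >= 22) <= 17/22

17/22


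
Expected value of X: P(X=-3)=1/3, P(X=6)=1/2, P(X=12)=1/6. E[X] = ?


E[X] = sum(x * P(x))
= -3*1/3 + 6*1/2 + 12*1/6
= 4

4


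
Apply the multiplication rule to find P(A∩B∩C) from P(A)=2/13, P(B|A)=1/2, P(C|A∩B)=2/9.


P(A∩B∩C) = P(A) * P(B|A) * P(C|A∩B)
= 2/13 * 1/2 * 2/9
= 1/13 * 2/9 = 2/117

2/117


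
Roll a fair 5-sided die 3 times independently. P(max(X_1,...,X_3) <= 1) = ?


P(max <= 1) = P(all X_i <= 1) = (P(X_1 <= 1))^3
= (1/5)^3 = 1/125

1/125


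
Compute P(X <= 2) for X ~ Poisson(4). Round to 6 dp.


P(X<=2) = e^(-4)*4^0/0! + e^(-4)*4^1/1! + e^(-4)*4^2/2!
≈ 0.0183156389 + 0.0732625556 + 0.1465251111
= 0.2381033056
≈ 0.238103

0.238103


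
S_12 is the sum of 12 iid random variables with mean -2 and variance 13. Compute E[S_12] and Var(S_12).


E[S_n] = n*mu = 12*-2 = -24
Var(S_n) = n*sigma^2 = 12*13 = 156

E[S_12]=-24, Var(S_12)=156


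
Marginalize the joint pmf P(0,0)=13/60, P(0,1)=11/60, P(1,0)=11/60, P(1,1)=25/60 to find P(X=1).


P(X=1) = P(1,0)+P(1,1) = 11/60 + 25/60 = 36/60 = 3/5

3/5


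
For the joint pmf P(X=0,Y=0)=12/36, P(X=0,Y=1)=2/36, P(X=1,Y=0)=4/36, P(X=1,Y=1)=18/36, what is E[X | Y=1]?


P(Y=1) = 20/36
E[X|Y=1] = (0*2 + 1*18)/20 = 18/20 = 9/10

9/10


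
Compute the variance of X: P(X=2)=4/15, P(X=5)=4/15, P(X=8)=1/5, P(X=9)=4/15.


E[X] = 88/15, E[X^2] = 632/15
Var(X) = E[X^2] - (E[X])^2 = 632/15 - (88/15)^2 = 1736/225

1736/225


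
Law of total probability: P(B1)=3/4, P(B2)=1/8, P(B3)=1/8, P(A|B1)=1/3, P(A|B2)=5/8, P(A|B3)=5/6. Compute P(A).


P(A) = P(A|B1)P(B1) + P(A|B2)P(B2) + P(A|B3)P(B3)
= 1/3*3/4 + 5/8*1/8 + 5/6*1/8
= 1/4 + 5/64 + 5/48 = 83/192

83/192


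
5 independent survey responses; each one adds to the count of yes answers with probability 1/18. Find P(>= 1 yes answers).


P(at least one) = 1 - P(none)
P(none) = (1 - 1/18)^5 = (17/18)^5 = 1419857/1889568
P(at least one) = 1 - 1419857/1889568 = 469711/1889568

469711/1889568


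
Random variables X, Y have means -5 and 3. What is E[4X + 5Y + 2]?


E[4X + 5Y + 2] = 4*E[X] + 5*E[Y] + 2
= (4)*(-5) + (5)*(3) + (2)
= -20 + 15 + 2 = -3

-3


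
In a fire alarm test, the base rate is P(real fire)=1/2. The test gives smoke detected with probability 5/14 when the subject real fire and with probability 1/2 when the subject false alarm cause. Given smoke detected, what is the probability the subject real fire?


P(A) = P(A|B)P(B) + P(A|B')P(B') = 5/14*1/2 + 1/2*1/2 = 3/7
P(B|A) = P(A|B)P(B)/P(A) = (5/28)/(3/7) = 5/12

5/12


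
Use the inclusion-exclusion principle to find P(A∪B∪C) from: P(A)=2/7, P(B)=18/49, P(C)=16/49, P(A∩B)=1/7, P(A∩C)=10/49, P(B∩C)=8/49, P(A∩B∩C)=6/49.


P(A∪B∪C) = P(A)+P(B)+P(C) - P(AB)-P(AC)-P(BC) + P(ABC)
= 2/7+18/49+16/49 - 1/7-10/49-8/49 + 6/49
= 29/49

29/49


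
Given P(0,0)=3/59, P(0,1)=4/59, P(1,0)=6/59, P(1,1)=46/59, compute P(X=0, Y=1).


Read from table: P(X=0, Y=1) = 4/59

4/59


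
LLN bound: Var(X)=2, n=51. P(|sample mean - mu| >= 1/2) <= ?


Var(Xbar) = Var(X)/n = 2/51
Chebyshev: P(|Xbar-mu| >= 1/2) <= Var(Xbar)/(1/2)^2 = (2/51)/(1/4) = 8/51

8/51


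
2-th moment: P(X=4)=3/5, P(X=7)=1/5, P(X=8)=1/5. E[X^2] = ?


E[X^2] = sum(x^2 * P(x))
= 16*3/5 + 49*1/5 + 64*1/5
= 161/5

161/5


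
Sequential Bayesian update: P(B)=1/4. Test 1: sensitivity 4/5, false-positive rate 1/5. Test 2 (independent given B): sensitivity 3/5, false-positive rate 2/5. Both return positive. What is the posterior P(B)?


After test 1: P(+) = 4/5*1/4 + 1/5*3/4 = 7/20
P(B|+) = (1/5)/(7/20) = 4/7
After test 2 (use post1 as new prior): P(+) = 3/5*4/7 + 2/5*3/7 = 18/35
P(B|+,+) = (12/35)/(18/35) = 2/3

2/3


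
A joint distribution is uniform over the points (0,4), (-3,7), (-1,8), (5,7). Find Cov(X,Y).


E[X]=1/4, E[Y]=13/2, E[XY]=3/2
Cov(X,Y) = E[XY] - E[X]E[Y] = 3/2 - 1/4*13/2 = -1/8

-1/8


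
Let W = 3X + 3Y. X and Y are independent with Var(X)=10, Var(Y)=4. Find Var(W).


Independence => Cov(X,Y)=0
Var(3X + 3Y) = 3^2*Var(X) + 3^2*Var(Y)
= 9*10 + 9*4 = 126

126


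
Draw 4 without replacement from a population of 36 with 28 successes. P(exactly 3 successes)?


P(X=3) = C(28,3)*C(8,1) / C(36,4)
= 3276*8 / 58905
= 26208/58905 = 416/935

416/935


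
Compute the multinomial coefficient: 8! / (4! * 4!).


8! = 40320
Denominator: 4!=24 * 4!=24
Coefficient = 40320 / 576 = 70

70


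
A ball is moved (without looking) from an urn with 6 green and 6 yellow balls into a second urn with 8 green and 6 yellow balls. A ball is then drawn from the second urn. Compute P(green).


P(transfer green) = 6/12 = 1/2; P(transfer yellow) = 1/2
If green transferred: Urn II has 9 green of 15, so P(green|green moved) = 3/5
If yellow transferred: Urn II has 8 green of 15, so P(green|yellow moved) = 8/15
By total probability: P(green) = 1/2*3/5 + 1/2*8/15 = 17/30

17/30


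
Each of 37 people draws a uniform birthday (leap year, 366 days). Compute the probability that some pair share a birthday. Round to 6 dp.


P(all different) = prod((366-i)/366 for i=0..36) = 0.152077
P(at least one match) = 1 - 0.152077 = 0.847923

0.847923


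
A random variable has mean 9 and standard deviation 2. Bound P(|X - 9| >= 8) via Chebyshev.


k = 8/2 = 4
Chebyshev: P(|X-mu| >= k*sigma) <= 1/k^2 = 1/4^2 = 1/16

1/16


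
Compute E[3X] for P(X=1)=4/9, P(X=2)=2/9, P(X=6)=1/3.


E[3X] = sum(g(x)*P(x))
= 3*4/9 + 6*2/9 + 18*1/3
= 26/3

26/3


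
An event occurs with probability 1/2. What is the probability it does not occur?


P(A') = 1 - P(A) = 1 - 1/2 = 1/2

1/2


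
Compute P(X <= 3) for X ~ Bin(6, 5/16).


P(X<=3) = P(X=0) + P(X=1) + P(X=2) + P(X=3)
= 1771561/16777216 + 2415765/8388608 + 5490375/16777216 + 831875/4194304
= 7710483/8388608

7710483/8388608


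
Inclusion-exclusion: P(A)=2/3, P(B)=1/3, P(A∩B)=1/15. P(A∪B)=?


P(A∪B) = P(A) + P(B) - P(A∩B)
= 2/3 + 1/3 - 1/15 = 14/15

14/15


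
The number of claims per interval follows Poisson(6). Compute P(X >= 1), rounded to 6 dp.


P(X>=1) = 1 - P(X<=0) = 1 - (e^(-6)*6^0/0!)
≈ 1 - 0.0024787522 = 0.9975212478
≈ 0.997521

0.997521


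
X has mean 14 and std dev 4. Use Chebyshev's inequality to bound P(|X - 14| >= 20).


k = 20/4 = 5
Chebyshev: P(|X-mu| >= k*sigma) <= 1/k^2 = 1/5^2 = 1/25

1/25


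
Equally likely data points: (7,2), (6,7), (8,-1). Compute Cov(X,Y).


E[X]=7, E[Y]=8/3, E[XY]=16
Cov(X,Y) = E[XY] - E[X]E[Y] = 16 - 7*8/3 = -8/3

-8/3


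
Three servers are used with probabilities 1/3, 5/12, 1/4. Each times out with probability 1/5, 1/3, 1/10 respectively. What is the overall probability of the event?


P(A) = P(A|B1)P(B1) + P(A|B2)P(B2) + P(A|B3)P(B3)
= 1/5*1/3 + 1/3*5/12 + 1/10*1/4
= 1/15 + 5/36 + 1/40 = 83/360

83/360


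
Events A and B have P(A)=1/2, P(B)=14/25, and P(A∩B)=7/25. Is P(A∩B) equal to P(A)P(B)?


P(A)*P(B) = 1/2*14/25 = 7/25
P(A∩B) = 7/25, which equals P(A)P(B), so independent

Yes, A and B are independent


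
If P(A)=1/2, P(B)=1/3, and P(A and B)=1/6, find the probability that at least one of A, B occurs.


P(A∪B) = P(A) + P(B) - P(A∩B)
= 1/2 + 1/3 - 1/6 = 2/3

2/3


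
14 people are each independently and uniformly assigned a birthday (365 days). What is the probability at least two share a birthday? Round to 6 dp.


P(all different) = prod((365-i)/365 for i=0..13) = 0.776897
P(at least one match) = 1 - 0.776897 = 0.223103

0.223103


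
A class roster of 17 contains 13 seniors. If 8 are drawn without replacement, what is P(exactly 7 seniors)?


P(X=7) = C(13,7)*C(4,1) / C(17,8)
= 1716*4 / 24310
= 6864/24310 = 24/85

24/85


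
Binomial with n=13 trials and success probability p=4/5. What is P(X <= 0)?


P(X<=0) = P(X=0)
= 1/1220703125
= 1/1220703125

1/1220703125


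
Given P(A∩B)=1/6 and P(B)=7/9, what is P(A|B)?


P(A|B) = P(A∩B)/P(B) = (9/54)/(42/54) = 9/42 = 3/14

3/14


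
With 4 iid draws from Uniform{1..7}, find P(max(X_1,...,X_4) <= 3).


P(max <= 3) = P(all X_i <= 3) = (P(X_1 <= 3))^4
= (3/7)^4 = 81/2401

81/2401


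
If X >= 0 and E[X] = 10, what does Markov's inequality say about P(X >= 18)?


Markov: P(X >= a) <= E[X]/a
P(X >= 18) <= 10/18 = 5/9

5/9


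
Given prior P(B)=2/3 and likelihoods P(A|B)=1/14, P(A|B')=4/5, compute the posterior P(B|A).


P(A) = P(A|B)P(B) + P(A|B')P(B') = 1/14*2/3 + 4/5*1/3 = 11/35
P(B|A) = P(A|B)P(B)/P(A) = (1/21)/(11/35) = 5/33

5/33


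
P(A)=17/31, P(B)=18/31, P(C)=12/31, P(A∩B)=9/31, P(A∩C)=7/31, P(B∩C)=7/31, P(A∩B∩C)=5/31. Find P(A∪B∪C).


P(A∪B∪C) = P(A)+P(B)+P(C) - P(AB)-P(AC)-P(BC) + P(ABC)
= 17/31+18/31+12/31 - 9/31-7/31-7/31 + 5/31
= 29/31

29/31


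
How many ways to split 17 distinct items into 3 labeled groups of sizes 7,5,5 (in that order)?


17! = 355687428096000
Denominator: 7!=5040 * 5!=120 * 5!=120
Coefficient = 355687428096000 / 72576000 = 4900896

4900896


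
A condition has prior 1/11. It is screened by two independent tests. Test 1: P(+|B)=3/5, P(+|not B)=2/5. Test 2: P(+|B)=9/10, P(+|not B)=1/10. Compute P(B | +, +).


After test 1: P(+) = 3/5*1/11 + 2/5*10/11 = 23/55
P(B|+) = (3/55)/(23/55) = 3/23
After test 2 (use post1 as new prior): P(+) = 9/10*3/23 + 1/10*20/23 = 47/230
P(B|+,+) = (27/230)/(47/230) = 27/47

27/47


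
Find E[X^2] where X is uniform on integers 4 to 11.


E[X^2] = (1/8) * sum(x^2 for x=4..11)
= 492/8 = 123/2

123/2


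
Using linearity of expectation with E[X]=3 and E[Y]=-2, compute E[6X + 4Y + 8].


E[6X + 4Y + 8] = 6*E[X] + 4*E[Y] + 8
= (6)*(3) + (4)*(-2) + (8)
= 18 - 8 + 8 = 18

18


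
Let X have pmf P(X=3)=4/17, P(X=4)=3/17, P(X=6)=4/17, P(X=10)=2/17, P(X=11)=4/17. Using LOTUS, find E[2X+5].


E[2X+5] = sum(g(x)*P(x))
= 11*4/17 + 13*3/17 + 17*4/17 + 25*2/17 + 27*4/17
= 309/17

309/17


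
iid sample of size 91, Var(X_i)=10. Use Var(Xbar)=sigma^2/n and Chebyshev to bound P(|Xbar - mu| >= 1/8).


Var(Xbar) = Var(X)/n = 10/91
Chebyshev: P(|Xbar-mu| >= 1/8) <= Var(Xbar)/(1/8)^2 = (10/91)/(1/64) = 640/91
Bound exceeds 1, so trivial bound: 1

1


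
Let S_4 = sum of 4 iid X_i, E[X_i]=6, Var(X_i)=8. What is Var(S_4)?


By independence, Var(S_n) = n*Var(X_1) = 4*8 = 32

32


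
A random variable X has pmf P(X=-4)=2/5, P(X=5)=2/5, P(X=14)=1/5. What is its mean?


E[X] = sum(x * P(x))
= -4*2/5 + 5*2/5 + 14*1/5
= 16/5

16/5


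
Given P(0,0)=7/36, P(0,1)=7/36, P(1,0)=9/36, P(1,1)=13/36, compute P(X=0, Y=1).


Read from table: P(X=0, Y=1) = 7/36

7/36


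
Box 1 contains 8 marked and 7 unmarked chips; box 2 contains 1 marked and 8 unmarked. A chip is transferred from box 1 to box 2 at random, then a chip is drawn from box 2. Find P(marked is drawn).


P(transfer marked) = 8/15; P(transfer unmarked) = 7/15
If marked transferred: Urn II has 2 marked of 10, so P(marked|marked moved) = 1/5
If unmarked transferred: Urn II has 1 marked of 10, so P(marked|unmarked moved) = 1/10
By total probability: P(marked) = 8/15*1/5 + 7/15*1/10 = 23/150

23/150


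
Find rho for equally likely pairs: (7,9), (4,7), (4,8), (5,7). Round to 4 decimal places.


Cov(X,Y) = 0.7500, Var(X) = 1.5000, Var(Y) = 0.6875
rho = Cov/(sqrt(VarX)*sqrt(VarY)) = 0.7385

0.7385


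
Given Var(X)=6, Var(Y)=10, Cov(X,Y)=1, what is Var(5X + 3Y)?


Var(5X + 3Y) = 5^2*Var(X) + 3^2*Var(Y) + 2*5*3*Cov(X,Y)
= 25*6 + 9*10 + 30*1
= 150 + 90 + 30 = 270

270


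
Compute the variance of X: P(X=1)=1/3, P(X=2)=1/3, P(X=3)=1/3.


E[X] = 2, E[X^2] = 14/3
Var(X) = E[X^2] - (E[X])^2 = 14/3 - (2)^2 = 2/3

2/3


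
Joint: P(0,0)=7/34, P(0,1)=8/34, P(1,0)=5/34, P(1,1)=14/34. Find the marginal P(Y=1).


P(Y=1) = P(0,1)+P(1,1) = 8/34 + 14/34 = 22/34 = 11/17

11/17


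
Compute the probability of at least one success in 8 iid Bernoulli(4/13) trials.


P(at least one) = 1 - P(none)
P(none) = (1 - 4/13)^8 = (9/13)^8 = 43046721/815730721
P(at least one) = 1 - 43046721/815730721 = 772684000/815730721

772684000/815730721


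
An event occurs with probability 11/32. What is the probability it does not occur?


P(A') = 1 - P(A) = 1 - 11/32 = 21/32

21/32


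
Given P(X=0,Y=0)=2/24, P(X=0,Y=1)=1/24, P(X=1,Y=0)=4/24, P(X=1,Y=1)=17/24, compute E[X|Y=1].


P(Y=1) = 18/24
E[X|Y=1] = (0*1 + 1*17)/18 = 17/18

17/18


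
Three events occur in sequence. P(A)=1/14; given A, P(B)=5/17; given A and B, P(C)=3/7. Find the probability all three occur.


P(A∩B∩C) = P(A) * P(B|A) * P(C|A∩B)
= 1/14 * 5/17 * 3/7
= 5/238 * 3/7 = 15/1666

15/1666


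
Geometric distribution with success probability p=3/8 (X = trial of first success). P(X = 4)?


P(X=4) = (1-p)^3 * p = (5/8)^3 * 3/8
= 125/512 * 3/8 = 375/4096

375/4096


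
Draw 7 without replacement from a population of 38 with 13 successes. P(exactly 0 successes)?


P(X=0) = C(13,0)*C(25,7) / C(38,7)
= 1*480700 / 12620256
= 480700/12620256 = 575/15096

575/15096


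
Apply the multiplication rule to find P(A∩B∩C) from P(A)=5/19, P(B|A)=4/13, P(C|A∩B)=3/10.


P(A∩B∩C) = P(A) * P(B|A) * P(C|A∩B)
= 5/19 * 4/13 * 3/10
= 20/247 * 3/10 = 6/247

6/247


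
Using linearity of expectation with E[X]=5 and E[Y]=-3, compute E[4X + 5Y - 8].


E[4X + 5Y - 8] = 4*E[X] + 5*E[Y] - 8
= (4)*(5) + (5)*(-3) + (-8)
= 20 - 15 - 8 = -3

-3


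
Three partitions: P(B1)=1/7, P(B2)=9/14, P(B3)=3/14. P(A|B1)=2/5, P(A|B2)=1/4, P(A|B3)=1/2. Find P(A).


P(A) = P(A|B1)P(B1) + P(A|B2)P(B2) + P(A|B3)P(B3)
= 2/5*1/7 + 1/4*9/14 + 1/2*3/14
= 2/35 + 9/56 + 3/28 = 13/40

13/40


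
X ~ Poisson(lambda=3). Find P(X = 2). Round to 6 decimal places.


P(X=2) = e^(-3) * 3^2 / 2!
≈ 0.04978706837 * 9 / 2
≈ 0.224042

0.224042


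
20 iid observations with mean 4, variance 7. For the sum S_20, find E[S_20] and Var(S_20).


E[S_n] = n*mu = 20*4 = 80
Var(S_n) = n*sigma^2 = 20*7 = 140

E[S_20]=80, Var(S_20)=140


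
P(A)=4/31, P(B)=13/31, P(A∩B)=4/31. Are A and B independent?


P(A)*P(B) = 4/31*13/31 = 52/961
P(A∩B) = 4/31 != 52/961, so not independent

No, A and B are not independent


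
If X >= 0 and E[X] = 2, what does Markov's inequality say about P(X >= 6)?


Markov: P(X >= a) <= E[X]/a
P(X >= 6) <= 2/6 = 1/3

1/3


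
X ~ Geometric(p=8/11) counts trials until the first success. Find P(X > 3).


P(X > 3) = P(first 3 trials all fail) = (1-p)^3 = (3/11)^3 = 27/1331

27/1331


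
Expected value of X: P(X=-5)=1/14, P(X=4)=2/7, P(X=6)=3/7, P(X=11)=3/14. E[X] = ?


E[X] = sum(x * P(x))
= -5*1/14 + 4*2/7 + 6*3/7 + 11*3/14
= 40/7

40/7


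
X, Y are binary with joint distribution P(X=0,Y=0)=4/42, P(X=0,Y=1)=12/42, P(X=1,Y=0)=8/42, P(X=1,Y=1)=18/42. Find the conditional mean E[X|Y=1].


P(Y=1) = 30/42
E[X|Y=1] = (0*12 + 1*18)/30 = 18/30 = 3/5

3/5


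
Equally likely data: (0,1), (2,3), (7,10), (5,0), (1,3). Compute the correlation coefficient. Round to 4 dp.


Cov(X,Y) = 5.6000, Var(X) = 6.8000, Var(Y) = 12.2400
rho = Cov/(sqrt(VarX)*sqrt(VarY)) = 0.6138

0.6138


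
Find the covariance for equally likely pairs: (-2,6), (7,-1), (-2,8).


E[X]=1, E[Y]=13/3, E[XY]=-35/3
Cov(X,Y) = E[XY] - E[X]E[Y] = -35/3 - 1*13/3 = -16

-16


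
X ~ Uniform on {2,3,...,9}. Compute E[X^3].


E[X^3] = (1/8) * sum(x^3 for x=2..9)
= 2024/8 = 253

253


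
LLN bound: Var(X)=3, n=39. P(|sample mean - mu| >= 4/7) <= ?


Var(Xbar) = Var(X)/n = 3/39
Chebyshev: P(|Xbar-mu| >= 4/7) <= Var(Xbar)/(4/7)^2 = (1/13)/(16/49) = 49/208

49/208


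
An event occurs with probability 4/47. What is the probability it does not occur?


P(A') = 1 - P(A) = 1 - 4/47 = 43/47

43/47


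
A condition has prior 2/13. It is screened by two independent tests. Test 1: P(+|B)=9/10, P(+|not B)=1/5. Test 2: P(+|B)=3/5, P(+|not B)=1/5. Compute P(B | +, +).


After test 1: P(+) = 9/10*2/13 + 1/5*11/13 = 4/13
P(B|+) = (9/65)/(4/13) = 9/20
After test 2 (use post1 as new prior): P(+) = 3/5*9/20 + 1/5*11/20 = 19/50
P(B|+,+) = (27/100)/(19/50) = 27/38

27/38


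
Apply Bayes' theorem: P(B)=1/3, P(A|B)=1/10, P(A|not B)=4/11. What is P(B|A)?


P(A) = P(A|B)P(B) + P(A|B')P(B') = 1/10*1/3 + 4/11*2/3 = 91/330
P(B|A) = P(A|B)P(B)/P(A) = (1/30)/(91/330) = 11/91

11/91


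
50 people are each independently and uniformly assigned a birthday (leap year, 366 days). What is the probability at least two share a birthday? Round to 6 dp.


P(all different) = prod((366-i)/366 for i=0..49) = 0.029927
P(at least one match) = 1 - 0.029927 = 0.970073

0.970073


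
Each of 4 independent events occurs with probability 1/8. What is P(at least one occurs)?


P(at least one) = 1 - P(none)
P(none) = (1 - 1/8)^4 = (7/8)^4 = 2401/4096
P(at least one) = 1 - 2401/4096 = 1695/4096

1695/4096


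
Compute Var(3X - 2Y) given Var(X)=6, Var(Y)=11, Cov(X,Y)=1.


Var(3X - 2Y) = 3^2*Var(X) + (-2)^2*Var(Y) + 2*3*(-2)*Cov(X,Y)
= 9*6 + 4*11 - 12*1
= 54 + 44 - 12 = 86

86


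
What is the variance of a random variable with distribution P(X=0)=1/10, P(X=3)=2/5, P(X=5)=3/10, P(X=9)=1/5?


E[X] = 9/2, E[X^2] = 273/10
Var(X) = E[X^2] - (E[X])^2 = 273/10 - (9/2)^2 = 141/20

141/20


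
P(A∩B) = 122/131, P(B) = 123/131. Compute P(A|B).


P(A|B) = P(A∩B)/P(B) = (122/131)/(123/131) = 122/123

122/123


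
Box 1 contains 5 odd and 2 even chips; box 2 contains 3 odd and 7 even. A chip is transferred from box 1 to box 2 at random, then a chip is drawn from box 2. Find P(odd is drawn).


P(transfer odd) = 5/7; P(transfer even) = 2/7
If odd transferred: Urn II has 4 odd of 11, so P(odd|odd moved) = 4/11
If even transferred: Urn II has 3 odd of 11, so P(odd|even moved) = 3/11
By total probability: P(odd) = 5/7*4/11 + 2/7*3/11 = 26/77

26/77


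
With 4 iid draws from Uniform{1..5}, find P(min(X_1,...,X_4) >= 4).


P(min >= 4) = P(all X_i >= 4) = (P(X_1 >= 4))^4
= (2/5)^4 = 16/625

16/625


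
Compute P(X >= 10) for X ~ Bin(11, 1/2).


P(X>=10) = P(X=10) + P(X=11)
= 11/2048 + 1/2048
= 3/512

3/512


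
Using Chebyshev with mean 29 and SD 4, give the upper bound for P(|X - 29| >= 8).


k = 8/4 = 2
Chebyshev: P(|X-mu| >= k*sigma) <= 1/k^2 = 1/2^2 = 1/4

1/4


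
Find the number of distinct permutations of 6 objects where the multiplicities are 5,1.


6! = 720
Denominator: 5!=120 * 1!=1
Coefficient = 720 / 120 = 6

6


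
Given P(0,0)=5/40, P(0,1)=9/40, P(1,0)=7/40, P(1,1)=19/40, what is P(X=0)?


P(X=0) = P(0,0)+P(0,1) = 5/40 + 9/40 = 14/40 = 7/20

7/20


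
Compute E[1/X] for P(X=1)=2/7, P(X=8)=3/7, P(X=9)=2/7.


E[1/X] = sum(g(x)*P(x))
= 1*2/7 + 1/8*3/7 + 1/9*2/7
= 187/504

187/504


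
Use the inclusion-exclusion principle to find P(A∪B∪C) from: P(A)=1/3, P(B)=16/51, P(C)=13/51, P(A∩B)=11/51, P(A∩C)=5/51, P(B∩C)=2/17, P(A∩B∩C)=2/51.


P(A∪B∪C) = P(A)+P(B)+P(C) - P(AB)-P(AC)-P(BC) + P(ABC)
= 1/3+16/51+13/51 - 11/51-5/51-2/17 + 2/51
= 26/51

26/51


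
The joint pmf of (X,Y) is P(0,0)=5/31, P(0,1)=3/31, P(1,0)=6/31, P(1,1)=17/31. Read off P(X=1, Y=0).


Read from table: P(X=1, Y=0) = 6/31

6/31


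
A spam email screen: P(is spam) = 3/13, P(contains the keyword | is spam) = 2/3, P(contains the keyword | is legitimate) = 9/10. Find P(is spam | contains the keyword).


P(A) = P(A|B)P(B) + P(A|B')P(B') = 2/3*3/13 + 9/10*10/13 = 11/13
P(B|A) = P(A|B)P(B)/P(A) = (2/13)/(11/13) = 2/11

2/11


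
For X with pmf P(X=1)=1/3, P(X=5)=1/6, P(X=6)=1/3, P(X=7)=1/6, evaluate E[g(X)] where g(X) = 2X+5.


E[2X+5] = sum(g(x)*P(x))
= 7*1/3 + 15*1/6 + 17*1/3 + 19*1/6
= 41/3

41/3


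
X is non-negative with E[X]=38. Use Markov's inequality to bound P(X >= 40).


Markov: P(X >= a) <= E[X]/a
P(X >= 40) <= 38/40 = 19/20

19/20


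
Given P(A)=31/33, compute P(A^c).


P(A') = 1 - P(A) = 1 - 31/33 = 2/33

2/33


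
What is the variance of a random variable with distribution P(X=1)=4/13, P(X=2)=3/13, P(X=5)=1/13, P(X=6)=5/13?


E[X] = 45/13, E[X^2] = 17
Var(X) = E[X^2] - (E[X])^2 = 17 - (45/13)^2 = 848/169

848/169


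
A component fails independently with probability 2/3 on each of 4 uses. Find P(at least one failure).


P(at least one) = 1 - P(none)
P(none) = (1 - 2/3)^4 = (1/3)^4 = 1/81
P(at least one) = 1 - 1/81 = 80/81

80/81


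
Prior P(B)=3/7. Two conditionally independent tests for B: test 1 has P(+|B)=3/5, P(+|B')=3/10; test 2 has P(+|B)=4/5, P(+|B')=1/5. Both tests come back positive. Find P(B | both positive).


After test 1: P(+) = 3/5*3/7 + 3/10*4/7 = 3/7
P(B|+) = (9/35)/(3/7) = 3/5
After test 2 (use post1 as new prior): P(+) = 4/5*3/5 + 1/5*2/5 = 14/25
P(B|+,+) = (12/25)/(14/25) = 6/7

6/7


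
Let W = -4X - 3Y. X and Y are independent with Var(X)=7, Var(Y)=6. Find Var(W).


Independence => Cov(X,Y)=0
Var(-4X - 3Y) = (-4)^2*Var(X) + (-3)^2*Var(Y)
= 16*7 + 9*6 = 166

166


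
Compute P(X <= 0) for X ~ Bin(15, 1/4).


P(X<=0) = P(X=0)
= 14348907/1073741824
= 14348907/1073741824

14348907/1073741824


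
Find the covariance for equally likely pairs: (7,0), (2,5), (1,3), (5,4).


E[X]=15/4, E[Y]=3, E[XY]=33/4
Cov(X,Y) = E[XY] - E[X]E[Y] = 33/4 - 15/4*3 = -3

-3


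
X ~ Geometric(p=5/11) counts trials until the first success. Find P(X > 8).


P(X > 8) = P(first 8 trials all fail) = (1-p)^8 = (6/11)^8 = 1679616/214358881

1679616/214358881


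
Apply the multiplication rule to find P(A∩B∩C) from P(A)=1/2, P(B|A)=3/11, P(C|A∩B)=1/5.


P(A∩B∩C) = P(A) * P(B|A) * P(C|A∩B)
= 1/2 * 3/11 * 1/5
= 3/22 * 1/5 = 3/110

3/110


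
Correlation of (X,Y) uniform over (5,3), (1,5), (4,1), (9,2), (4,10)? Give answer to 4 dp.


Cov(X,Y) = -2.9200, Var(X) = 6.6400, Var(Y) = 10.1600
rho = Cov/(sqrt(VarX)*sqrt(VarY)) = -0.3555

-0.3555


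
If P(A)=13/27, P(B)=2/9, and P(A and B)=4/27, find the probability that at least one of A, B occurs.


P(A∪B) = P(A) + P(B) - P(A∩B)
= 13/27 + 2/9 - 4/27 = 5/9

5/9


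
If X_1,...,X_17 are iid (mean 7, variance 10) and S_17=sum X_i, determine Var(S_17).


By independence, Var(S_n) = n*Var(X_1) = 17*10 = 170

170


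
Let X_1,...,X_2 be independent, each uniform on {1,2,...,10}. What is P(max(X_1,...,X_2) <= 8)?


P(max <= 8) = P(all X_i <= 8) = (P(X_1 <= 8))^2
= (8/10)^2 = (4/5)^2 = 16/25

16/25


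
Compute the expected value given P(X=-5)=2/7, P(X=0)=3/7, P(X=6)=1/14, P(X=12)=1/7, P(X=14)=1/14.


E[X] = sum(x * P(x))
= -5*2/7 + 0*3/7 + 6*1/14 + 12*1/7 + 14*1/14
= 12/7

12/7


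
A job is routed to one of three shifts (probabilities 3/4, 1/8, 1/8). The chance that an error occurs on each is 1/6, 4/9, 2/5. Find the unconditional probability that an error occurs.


P(A) = P(A|B1)P(B1) + P(A|B2)P(B2) + P(A|B3)P(B3)
= 1/6*3/4 + 4/9*1/8 + 2/5*1/8
= 1/8 + 1/18 + 1/20 = 83/360

83/360


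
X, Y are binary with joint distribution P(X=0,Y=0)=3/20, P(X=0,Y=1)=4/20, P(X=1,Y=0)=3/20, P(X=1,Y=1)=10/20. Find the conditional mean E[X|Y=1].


P(Y=1) = 14/20
E[X|Y=1] = (0*4 + 1*10)/14 = 10/14 = 5/7

5/7


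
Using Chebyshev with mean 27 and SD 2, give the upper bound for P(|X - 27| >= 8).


k = 8/2 = 4
Chebyshev: P(|X-mu| >= k*sigma) <= 1/k^2 = 1/4^2 = 1/16

1/16


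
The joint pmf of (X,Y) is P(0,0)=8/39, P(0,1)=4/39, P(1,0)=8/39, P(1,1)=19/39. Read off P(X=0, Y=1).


Read from table: P(X=0, Y=1) = 4/39

4/39


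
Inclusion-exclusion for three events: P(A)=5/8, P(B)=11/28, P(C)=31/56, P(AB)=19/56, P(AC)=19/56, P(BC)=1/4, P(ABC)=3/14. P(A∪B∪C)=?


P(A∪B∪C) = P(A)+P(B)+P(C) - P(AB)-P(AC)-P(BC) + P(ABC)
= 5/8+11/28+31/56 - 19/56-19/56-1/4 + 3/14
= 6/7

6/7


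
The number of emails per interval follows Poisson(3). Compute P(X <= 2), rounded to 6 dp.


P(X<=2) = e^(-3)*3^0/0! + e^(-3)*3^1/1! + e^(-3)*3^2/2!
≈ 0.0497870684 + 0.1493612051 + 0.2240418077
= 0.4231900812
≈ 0.423190

0.423190


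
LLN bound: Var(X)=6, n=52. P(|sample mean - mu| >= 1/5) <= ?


Var(Xbar) = Var(X)/n = 6/52
Chebyshev: P(|Xbar-mu| >= 1/5) <= Var(Xbar)/(1/5)^2 = (3/26)/(1/25) = 75/26
Bound exceeds 1, so trivial bound: 1

1


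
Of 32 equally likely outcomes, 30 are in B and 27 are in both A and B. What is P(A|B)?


P(A|B) = P(A∩B)/P(B) = (27/32)/(30/32) = 27/30 = 9/10

9/10


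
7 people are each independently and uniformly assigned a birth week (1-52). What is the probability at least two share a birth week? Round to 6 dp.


P(all different) = prod((52-i)/52 for i=0..6) = 0.655863
P(at least one match) = 1 - 0.655863 = 0.344137

0.344137


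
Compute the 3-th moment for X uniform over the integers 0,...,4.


E[X^3] = (1/5) * sum(x^3 for x=0..4)
= 100/5 = 20

20


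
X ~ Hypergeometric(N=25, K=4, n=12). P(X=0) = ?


P(X=0) = C(4,0)*C(21,12) / C(25,12)
= 1*293930 / 5200300
= 293930/5200300 = 13/230

13/230


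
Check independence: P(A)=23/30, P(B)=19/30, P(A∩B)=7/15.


P(A)*P(B) = 23/30*19/30 = 437/900
P(A∩B) = 7/15 != 437/900, so not independent

No, A and B are not independent


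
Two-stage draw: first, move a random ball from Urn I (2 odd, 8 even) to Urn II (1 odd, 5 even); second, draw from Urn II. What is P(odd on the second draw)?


P(transfer odd) = 2/10 = 1/5; P(transfer even) = 4/5
If odd transferred: Urn II has 2 odd of 7, so P(odd|odd moved) = 2/7
If even transferred: Urn II has 1 odd of 7, so P(odd|even moved) = 1/7
By total probability: P(odd) = 1/5*2/7 + 4/5*1/7 = 6/35

6/35


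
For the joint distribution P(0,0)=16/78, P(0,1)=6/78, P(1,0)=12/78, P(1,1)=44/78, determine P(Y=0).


P(Y=0) = P(0,0)+P(1,0) = 16/78 + 12/78 = 28/78 = 14/39

14/39


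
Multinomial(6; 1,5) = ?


6! = 720
Denominator: 1!=1 * 5!=120
Coefficient = 720 / 120 = 6

6


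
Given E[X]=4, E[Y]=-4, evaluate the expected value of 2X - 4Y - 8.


E[2X - 4Y - 8] = 2*E[X] - 4*E[Y] - 8
= (2)*(4) + (-4)*(-4) + (-8)
= 8 + 16 - 8 = 16

16


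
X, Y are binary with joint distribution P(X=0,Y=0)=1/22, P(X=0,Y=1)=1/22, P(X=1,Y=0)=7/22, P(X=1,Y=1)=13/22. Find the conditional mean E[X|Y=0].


P(Y=0) = 8/22
E[X|Y=0] = (0*1 + 1*7)/8 = 7/8

7/8


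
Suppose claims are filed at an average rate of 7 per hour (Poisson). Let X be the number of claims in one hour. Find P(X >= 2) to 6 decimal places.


P(X>=2) = 1 - P(X<=1) = 1 - (e^(-7)*7^0/0! + e^(-7)*7^1/1!)
≈ 1 - (0.0009118820 + 0.0063831738)
= 1 - 0.0072950558 = 0.9927049442
≈ 0.992705

0.992705


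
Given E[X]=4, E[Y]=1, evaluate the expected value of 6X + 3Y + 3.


E[6X + 3Y + 3] = 6*E[X] + 3*E[Y] + 3
= (6)*(4) + (3)*(1) + (3)
= 24 + 3 + 3 = 30

30


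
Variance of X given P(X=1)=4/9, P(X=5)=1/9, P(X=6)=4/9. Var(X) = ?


E[X] = 11/3, E[X^2] = 173/9
Var(X) = E[X^2] - (E[X])^2 = 173/9 - (11/3)^2 = 52/9

52/9


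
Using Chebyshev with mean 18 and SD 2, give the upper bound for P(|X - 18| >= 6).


k = 6/2 = 3
Chebyshev: P(|X-mu| >= k*sigma) <= 1/k^2 = 1/3^2 = 1/9

1/9


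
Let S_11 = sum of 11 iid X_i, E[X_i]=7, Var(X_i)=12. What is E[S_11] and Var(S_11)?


E[S_n] = n*mu = 11*7 = 77
Var(S_n) = n*sigma^2 = 11*12 = 132

E[S_11]=77, Var(S_11)=132


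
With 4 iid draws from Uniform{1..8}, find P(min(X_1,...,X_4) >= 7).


P(min >= 7) = P(all X_i >= 7) = (P(X_1 >= 7))^4
= (2/8)^4 = (1/4)^4 = 1/256

1/256


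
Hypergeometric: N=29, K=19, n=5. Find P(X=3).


P(X=3) = C(19,3)*C(10,2) / C(29,5)
= 969*45 / 118755
= 43605/118755 = 969/2639

969/2639


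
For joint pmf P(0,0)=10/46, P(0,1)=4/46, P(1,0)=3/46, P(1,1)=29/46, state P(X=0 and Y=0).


Read from table: P(X=0, Y=0) = 10/46 = 5/23

5/23


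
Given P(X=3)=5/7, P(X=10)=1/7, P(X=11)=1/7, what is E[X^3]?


E[X^3] = sum(g(x)*P(x))
= 27*5/7 + 1000*1/7 + 1331*1/7
= 2466/7

2466/7


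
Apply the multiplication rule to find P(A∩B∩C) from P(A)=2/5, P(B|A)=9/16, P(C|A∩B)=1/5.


P(A∩B∩C) = P(A) * P(B|A) * P(C|A∩B)
= 2/5 * 9/16 * 1/5
= 9/40 * 1/5 = 9/200

9/200


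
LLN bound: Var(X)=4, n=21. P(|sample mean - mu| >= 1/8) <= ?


Var(Xbar) = Var(X)/n = 4/21
Chebyshev: P(|Xbar-mu| >= 1/8) <= Var(Xbar)/(1/8)^2 = (4/21)/(1/64) = 256/21
Bound exceeds 1, so trivial bound: 1

1


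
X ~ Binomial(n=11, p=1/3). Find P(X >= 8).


P(X>=8) = P(X=8) + P(X=9) + P(X=10) + P(X=11)
= 440/59049 + 220/177147 + 22/177147 + 1/177147
= 521/59049

521/59049


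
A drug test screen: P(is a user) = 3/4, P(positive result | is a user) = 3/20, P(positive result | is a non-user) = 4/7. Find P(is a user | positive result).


P(A) = P(A|B)P(B) + P(A|B')P(B') = 3/20*3/4 + 4/7*1/4 = 143/560
P(B|A) = P(A|B)P(B)/P(A) = (9/80)/(143/560) = 63/143

63/143


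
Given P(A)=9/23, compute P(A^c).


P(A') = 1 - P(A) = 1 - 9/23 = 14/23

14/23


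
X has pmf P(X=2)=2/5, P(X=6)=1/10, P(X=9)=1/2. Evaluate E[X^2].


E[X^2] = sum(x^2 * P(x))
= 4*2/5 + 36*1/10 + 81*1/2
= 457/10

457/10


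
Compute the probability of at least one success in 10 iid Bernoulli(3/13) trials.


P(at least one) = 1 - P(none)
P(none) = (1 - 3/13)^10 = (10/13)^10 = 10000000000/137858491849
P(at least one) = 1 - 10000000000/137858491849 = 127858491849/137858491849

127858491849/137858491849


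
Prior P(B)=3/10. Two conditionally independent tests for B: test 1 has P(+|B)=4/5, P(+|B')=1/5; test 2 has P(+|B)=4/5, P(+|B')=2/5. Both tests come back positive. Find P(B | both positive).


After test 1: P(+) = 4/5*3/10 + 1/5*7/10 = 19/50
P(B|+) = (6/25)/(19/50) = 12/19
After test 2 (use post1 as new prior): P(+) = 4/5*12/19 + 2/5*7/19 = 62/95
P(B|+,+) = (48/95)/(62/95) = 24/31

24/31


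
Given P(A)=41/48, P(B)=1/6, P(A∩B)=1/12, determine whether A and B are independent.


P(A)*P(B) = 41/48*1/6 = 41/288
P(A∩B) = 1/12 != 41/288, so not independent

No, A and B are not independent


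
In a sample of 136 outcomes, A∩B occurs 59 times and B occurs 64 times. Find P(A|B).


P(A|B) = P(A∩B)/P(B) = (59/136)/(64/136) = 59/64

59/64


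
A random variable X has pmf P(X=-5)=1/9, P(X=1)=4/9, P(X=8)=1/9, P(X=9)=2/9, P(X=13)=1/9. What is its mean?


E[X] = sum(x * P(x))
= -5*1/9 + 1*4/9 + 8*1/9 + 9*2/9 + 13*1/9
= 38/9

38/9


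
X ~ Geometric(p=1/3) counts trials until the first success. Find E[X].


For geometric (trials until first success), E[X] = 1/p = 1/(1/3) = 3

3


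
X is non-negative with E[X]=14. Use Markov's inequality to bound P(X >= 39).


Markov: P(X >= a) <= E[X]/a
P(X >= 39) <= 14/39

14/39


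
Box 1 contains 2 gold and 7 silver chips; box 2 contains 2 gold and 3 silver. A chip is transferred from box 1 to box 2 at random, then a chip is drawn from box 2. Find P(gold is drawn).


P(transfer gold) = 2/9; P(transfer silver) = 7/9
If gold transferred: Urn II has 3 gold of 6, so P(gold|gold moved) = 1/2
If silver transferred: Urn II has 2 gold of 6, so P(gold|silver moved) = 1/3
By total probability: P(gold) = 2/9*1/2 + 7/9*1/3 = 10/27

10/27


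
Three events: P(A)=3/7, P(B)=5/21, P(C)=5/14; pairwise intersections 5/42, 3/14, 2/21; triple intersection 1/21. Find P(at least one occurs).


P(A∪B∪C) = P(A)+P(B)+P(C) - P(AB)-P(AC)-P(BC) + P(ABC)
= 3/7+5/21+5/14 - 5/42-3/14-2/21 + 1/21
= 9/14

9/14


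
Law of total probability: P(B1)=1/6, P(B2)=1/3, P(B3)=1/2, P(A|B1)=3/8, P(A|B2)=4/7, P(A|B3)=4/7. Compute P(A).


P(A) = P(A|B1)P(B1) + P(A|B2)P(B2) + P(A|B3)P(B3)
= 3/8*1/6 + 4/7*1/3 + 4/7*1/2
= 1/16 + 4/21 + 2/7 = 181/336

181/336


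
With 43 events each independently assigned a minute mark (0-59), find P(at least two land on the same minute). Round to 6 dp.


P(all different) = prod((60-i)/60 for i=0..42) = 0.000000
P(at least one match) = 1 - 0.000000 = 1.000000

1.000000


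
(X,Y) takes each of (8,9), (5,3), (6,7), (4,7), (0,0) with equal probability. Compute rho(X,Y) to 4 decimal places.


Cov(X,Y) = 7.4800, Var(X) = 7.0400, Var(Y) = 10.5600
rho = Cov/(sqrt(VarX)*sqrt(VarY)) = 0.8675

0.8675
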